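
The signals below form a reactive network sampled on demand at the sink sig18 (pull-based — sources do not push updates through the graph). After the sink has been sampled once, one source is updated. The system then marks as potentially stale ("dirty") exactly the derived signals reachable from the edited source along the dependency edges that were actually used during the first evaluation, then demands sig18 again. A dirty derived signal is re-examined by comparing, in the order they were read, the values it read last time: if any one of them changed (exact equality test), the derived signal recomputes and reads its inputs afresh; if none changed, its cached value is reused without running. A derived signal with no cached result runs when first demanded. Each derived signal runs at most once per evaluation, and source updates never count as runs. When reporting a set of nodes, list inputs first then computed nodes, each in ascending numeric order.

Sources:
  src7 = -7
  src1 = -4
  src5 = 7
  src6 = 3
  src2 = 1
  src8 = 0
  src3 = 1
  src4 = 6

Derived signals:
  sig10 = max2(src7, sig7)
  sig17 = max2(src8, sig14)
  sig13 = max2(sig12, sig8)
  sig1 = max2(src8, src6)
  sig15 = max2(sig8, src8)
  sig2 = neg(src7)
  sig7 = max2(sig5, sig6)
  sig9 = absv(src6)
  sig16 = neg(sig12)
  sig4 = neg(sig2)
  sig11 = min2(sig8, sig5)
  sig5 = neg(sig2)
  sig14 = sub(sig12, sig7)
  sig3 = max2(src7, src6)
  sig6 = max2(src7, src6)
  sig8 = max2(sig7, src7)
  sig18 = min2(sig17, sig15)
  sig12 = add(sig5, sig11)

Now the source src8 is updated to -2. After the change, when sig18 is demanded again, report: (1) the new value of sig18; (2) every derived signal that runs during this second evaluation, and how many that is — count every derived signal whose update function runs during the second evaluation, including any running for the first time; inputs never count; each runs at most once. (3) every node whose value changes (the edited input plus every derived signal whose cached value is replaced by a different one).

sig18 now evaluates to -2.
Run set: sig15, sig17, sig18 (3 run).
Changed values: src8, sig17, sig18.

Initial pass — values computed on the first demand:
  sig2 = neg(-7) = 7
  sig5 = neg(7) = -7
  sig6 = max2(-7, 3) = 3
  sig7 = max2(-7, 3) = 3
  sig8 = max2(3, -7) = 3
  sig11 = min2(3, -7) = -7
  sig12 = add(-7, -7) = -14
  sig14 = sub(-14, 3) = -17
  sig15 = max2(3, 0) = 3
  sig17 = max2(0, -17) = 0
  sig18 = min2(0, 3) = 0

Second demand — change propagation:
  sig15: re-runs because src8 0->-2; new result 3 (unchanged).
  sig17: re-runs because src8 0->-2; new result -2.
  sig18: re-runs because sig17 0->-2; new result -2.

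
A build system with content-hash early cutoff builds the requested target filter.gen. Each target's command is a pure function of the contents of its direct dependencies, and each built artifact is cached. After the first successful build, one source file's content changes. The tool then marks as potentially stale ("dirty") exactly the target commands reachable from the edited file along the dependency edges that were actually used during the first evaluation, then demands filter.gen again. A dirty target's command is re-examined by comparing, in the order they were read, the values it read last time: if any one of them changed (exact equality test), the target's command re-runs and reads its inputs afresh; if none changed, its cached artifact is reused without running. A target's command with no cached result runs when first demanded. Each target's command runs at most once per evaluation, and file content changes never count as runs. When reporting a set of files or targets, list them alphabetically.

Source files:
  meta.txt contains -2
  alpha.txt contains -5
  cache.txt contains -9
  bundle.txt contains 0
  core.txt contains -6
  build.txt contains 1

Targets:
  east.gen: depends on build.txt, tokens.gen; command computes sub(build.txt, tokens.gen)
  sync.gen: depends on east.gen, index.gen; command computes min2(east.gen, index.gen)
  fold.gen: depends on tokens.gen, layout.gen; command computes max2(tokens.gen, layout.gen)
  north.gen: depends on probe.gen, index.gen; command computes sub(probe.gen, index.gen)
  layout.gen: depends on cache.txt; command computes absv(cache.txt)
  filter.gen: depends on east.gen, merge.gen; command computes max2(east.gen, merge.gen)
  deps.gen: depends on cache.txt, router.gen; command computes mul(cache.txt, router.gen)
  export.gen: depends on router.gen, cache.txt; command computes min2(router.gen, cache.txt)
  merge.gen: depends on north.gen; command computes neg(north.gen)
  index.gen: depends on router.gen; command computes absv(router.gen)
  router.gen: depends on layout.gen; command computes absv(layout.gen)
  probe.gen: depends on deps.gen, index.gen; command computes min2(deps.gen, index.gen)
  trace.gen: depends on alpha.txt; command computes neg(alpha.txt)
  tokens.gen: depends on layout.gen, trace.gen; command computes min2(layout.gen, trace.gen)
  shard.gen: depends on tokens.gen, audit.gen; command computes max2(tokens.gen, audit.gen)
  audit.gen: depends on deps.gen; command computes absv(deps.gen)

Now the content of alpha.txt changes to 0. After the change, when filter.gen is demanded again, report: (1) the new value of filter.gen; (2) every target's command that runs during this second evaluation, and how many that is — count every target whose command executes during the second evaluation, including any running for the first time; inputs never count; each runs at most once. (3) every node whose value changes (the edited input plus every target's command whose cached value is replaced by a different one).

First evaluation (everything demanded from the output):
  layout.gen = absv(-9) = 9
  router.gen = absv(9) = 9
  deps.gen = mul(-9, 9) = -81
  index.gen = absv(9) = 9
  probe.gen = min2(-81, 9) = -81
  north.gen = sub(-81, 9) = -90
  merge.gen = neg(-90) = 90
  trace.gen = neg(-5) = 5
  tokens.gen = min2(9, 5) = 5
  east.gen = sub(1, 5) = -4
  filter.gen = max2(-4, 90) = 90

Propagation after the edit:
  trace.gen: runs — alpha.txt -5->0; result 0.
  tokens.gen: runs — trace.gen 5->0; result 0.
  east.gen: runs — tokens.gen 5->0; result 1.
  filter.gen: runs — east.gen -4->1; result 90 (same value as before).

New value of filter.gen: 90.
Target commands that run: east.gen, filter.gen, tokens.gen, trace.gen — 4 in total.
Values that change: alpha.txt, east.gen, tokens.gen, trace.gen.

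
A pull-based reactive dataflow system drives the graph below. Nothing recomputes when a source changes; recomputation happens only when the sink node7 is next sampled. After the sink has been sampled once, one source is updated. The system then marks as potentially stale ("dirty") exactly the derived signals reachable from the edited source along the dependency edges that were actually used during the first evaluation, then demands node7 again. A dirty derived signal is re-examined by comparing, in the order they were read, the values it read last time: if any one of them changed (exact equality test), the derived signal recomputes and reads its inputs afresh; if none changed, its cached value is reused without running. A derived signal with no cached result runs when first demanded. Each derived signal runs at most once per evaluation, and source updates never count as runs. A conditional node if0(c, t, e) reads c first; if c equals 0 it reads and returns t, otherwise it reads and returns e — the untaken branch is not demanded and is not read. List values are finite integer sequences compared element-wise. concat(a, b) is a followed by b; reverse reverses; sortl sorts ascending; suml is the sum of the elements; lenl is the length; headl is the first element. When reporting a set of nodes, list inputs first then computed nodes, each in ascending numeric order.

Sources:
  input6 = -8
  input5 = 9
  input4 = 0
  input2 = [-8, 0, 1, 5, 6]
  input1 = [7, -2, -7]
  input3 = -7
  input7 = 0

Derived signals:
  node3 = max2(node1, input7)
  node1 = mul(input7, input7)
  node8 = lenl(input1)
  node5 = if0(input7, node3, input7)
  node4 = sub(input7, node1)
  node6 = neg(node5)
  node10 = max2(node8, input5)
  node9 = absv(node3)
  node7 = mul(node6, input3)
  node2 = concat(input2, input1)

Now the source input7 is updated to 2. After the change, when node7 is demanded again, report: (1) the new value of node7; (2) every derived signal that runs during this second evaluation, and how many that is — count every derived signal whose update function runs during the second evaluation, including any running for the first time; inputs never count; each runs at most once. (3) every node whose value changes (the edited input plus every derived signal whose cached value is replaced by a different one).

First evaluation (everything demanded from the output):
  node1 = mul(0, 0) = 0
  node3 = max2(0, 0) = 0
  node5 = if0(input7=0 -> then branch node3) = 0
  node6 = neg(0) = 0
  node7 = mul(0, -7) = 0

Propagation after the edit:
  node1: marked dirty but never re-examined — demand shifted away from it.
  node3: marked dirty but never re-examined — demand shifted away from it.
  node5: runs — input7 0->2; result 2.
  node6: runs — node5 0->2; result -2.
  node7: runs — node6 0->-2; result 14.

Key observation: a condition flipped, so demand moved to the other branch — node1, node3 are never re-examined.

New value of node7: 14.
Derived signals that run: node5, node6, node7 — 3 in total.
Values that change: input7, node5, node6, node7.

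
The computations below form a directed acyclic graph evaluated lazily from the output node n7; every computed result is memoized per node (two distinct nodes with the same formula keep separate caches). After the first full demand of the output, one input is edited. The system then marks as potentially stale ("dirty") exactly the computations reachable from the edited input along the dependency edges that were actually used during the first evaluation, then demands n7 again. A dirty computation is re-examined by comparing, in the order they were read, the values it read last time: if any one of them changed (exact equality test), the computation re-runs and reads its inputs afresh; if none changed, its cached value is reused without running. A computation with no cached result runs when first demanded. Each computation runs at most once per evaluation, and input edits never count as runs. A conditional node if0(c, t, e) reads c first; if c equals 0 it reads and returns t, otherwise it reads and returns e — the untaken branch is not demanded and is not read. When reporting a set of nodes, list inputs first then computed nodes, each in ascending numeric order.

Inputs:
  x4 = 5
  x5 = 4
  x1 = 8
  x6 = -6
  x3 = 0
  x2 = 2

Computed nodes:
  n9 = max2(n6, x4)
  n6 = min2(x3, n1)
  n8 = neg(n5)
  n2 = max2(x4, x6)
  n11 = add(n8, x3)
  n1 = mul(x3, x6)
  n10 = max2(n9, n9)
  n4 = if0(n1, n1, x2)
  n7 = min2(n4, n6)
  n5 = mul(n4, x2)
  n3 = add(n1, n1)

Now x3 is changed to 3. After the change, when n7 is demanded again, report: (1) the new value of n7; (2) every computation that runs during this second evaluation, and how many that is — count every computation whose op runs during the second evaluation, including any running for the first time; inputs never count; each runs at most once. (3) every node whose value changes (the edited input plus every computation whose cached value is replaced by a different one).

First demand of the output computes:
  n1 = mul(0, -6) = 0
  n4 = if0(n1=0 -> then branch n1) = 0
  n6 = min2(0, 0) = 0
  n7 = min2(0, 0) = 0

After the edit, cleaning proceeds:
  n1: a read changed (x3 0->3) — executes, giving -18.
  n4: a read changed (n1 0->-18; n1 0->-18) — executes, giving 2.
  n6: a read changed (x3 0->3; n1 0->-18) — executes, giving -18.
  n7: a read changed (n4 0->2; n6 0->-18) — executes, giving -18.

Demanding n7 again yields -18.
4 computations run: n1, n4, n6, n7.
The nodes whose values change: x3, n1, n4, n6, n7.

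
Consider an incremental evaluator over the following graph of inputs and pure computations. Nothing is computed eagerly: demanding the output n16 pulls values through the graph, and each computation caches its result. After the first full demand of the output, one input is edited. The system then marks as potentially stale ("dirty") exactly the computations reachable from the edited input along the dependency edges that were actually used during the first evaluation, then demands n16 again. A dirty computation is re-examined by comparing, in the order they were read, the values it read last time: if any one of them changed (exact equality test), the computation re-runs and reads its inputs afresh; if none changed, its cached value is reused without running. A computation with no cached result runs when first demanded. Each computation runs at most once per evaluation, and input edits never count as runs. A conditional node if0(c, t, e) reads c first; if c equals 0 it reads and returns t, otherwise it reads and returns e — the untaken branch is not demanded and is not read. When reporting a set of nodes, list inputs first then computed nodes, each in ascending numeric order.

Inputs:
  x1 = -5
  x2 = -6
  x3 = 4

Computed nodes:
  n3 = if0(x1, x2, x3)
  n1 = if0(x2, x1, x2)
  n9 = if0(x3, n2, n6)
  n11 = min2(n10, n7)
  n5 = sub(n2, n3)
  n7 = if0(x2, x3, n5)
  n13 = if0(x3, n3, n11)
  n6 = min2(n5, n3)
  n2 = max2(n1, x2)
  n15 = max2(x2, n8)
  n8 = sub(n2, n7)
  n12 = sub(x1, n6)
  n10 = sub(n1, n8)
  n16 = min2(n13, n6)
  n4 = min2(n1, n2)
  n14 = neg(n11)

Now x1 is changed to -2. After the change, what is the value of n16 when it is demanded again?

n16 now evaluates to -10.
The important point: n3 recomputes to an identical value, and the output ends up unchanged.

Initial pass — values computed on the first demand:
  n1 = if0(x2=-6 -> else branch x2) = -6
  n2 = max2(-6, -6) = -6
  n3 = if0(x1=-5 -> else branch x3) = 4
  n5 = sub(-6, 4) = -10
  n6 = min2(-10, 4) = -10
  n7 = if0(x2=-6 -> else branch n5) = -10
  n8 = sub(-6, -10) = 4
  n10 = sub(-6, 4) = -10
  n11 = min2(-10, -10) = -10
  n13 = if0(x3=4 -> else branch n11) = -10
  n16 = min2(-10, -10) = -10

Second demand — change propagation:
  n3: re-runs because x1 -5->-2; new result 4 (unchanged).
  n5: re-examined; everything it read last time is the same (n2 unchanged, n3 unchanged) — cache -10 kept, no run.
  n6: re-examined; everything it read last time is the same (n5 unchanged, n3 unchanged) — cache -10 kept, no run.
  n7: re-examined; everything it read last time is the same (x2 unchanged, n5 unchanged) — cache -10 kept, no run.
  n8: re-examined; everything it read last time is the same (n2 unchanged, n7 unchanged) — cache 4 kept, no run.
  n10: re-examined; everything it read last time is the same (n1 unchanged, n8 unchanged) — cache -10 kept, no run.
  n11: re-examined; everything it read last time is the same (n10 unchanged, n7 unchanged) — cache -10 kept, no run.
  n13: re-examined; everything it read last time is the same (x3 unchanged, n11 unchanged) — cache -10 kept, no run.
  n16: re-examined; everything it read last time is the same (n13 unchanged, n6 unchanged) — cache -10 kept, no run.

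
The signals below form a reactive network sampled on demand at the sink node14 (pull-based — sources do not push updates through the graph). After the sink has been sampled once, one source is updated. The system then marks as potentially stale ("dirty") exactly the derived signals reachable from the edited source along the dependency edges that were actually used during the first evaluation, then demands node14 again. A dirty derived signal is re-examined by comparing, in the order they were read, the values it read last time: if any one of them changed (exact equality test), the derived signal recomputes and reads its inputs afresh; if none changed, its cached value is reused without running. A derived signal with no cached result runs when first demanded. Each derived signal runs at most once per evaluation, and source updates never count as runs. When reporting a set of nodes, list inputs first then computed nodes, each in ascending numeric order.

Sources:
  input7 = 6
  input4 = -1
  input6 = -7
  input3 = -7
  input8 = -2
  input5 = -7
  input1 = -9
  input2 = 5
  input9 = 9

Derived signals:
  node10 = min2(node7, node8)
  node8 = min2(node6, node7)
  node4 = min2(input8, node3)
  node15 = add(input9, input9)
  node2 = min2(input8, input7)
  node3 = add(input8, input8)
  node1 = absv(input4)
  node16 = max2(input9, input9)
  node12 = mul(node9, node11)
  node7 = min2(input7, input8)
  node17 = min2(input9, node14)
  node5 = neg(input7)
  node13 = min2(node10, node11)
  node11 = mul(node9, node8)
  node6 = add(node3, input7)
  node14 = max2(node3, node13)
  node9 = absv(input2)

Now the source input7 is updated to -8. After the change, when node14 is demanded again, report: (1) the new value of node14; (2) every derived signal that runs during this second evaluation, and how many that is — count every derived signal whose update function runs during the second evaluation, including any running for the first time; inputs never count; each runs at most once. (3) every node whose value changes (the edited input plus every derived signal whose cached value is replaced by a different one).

node14 now evaluates to -4.
Run set: node6, node7, node8, node10, node11, node13, node14 (7 run).
Changed values: input7, node6, node7, node8, node10, node11, node13.

Initial pass — values computed on the first demand:
  node3 = add(-2, -2) = -4
  node6 = add(-4, 6) = 2
  node7 = min2(6, -2) = -2
  node8 = min2(2, -2) = -2
  node9 = absv(5) = 5
  node10 = min2(-2, -2) = -2
  node11 = mul(5, -2) = -10
  node13 = min2(-2, -10) = -10
  node14 = max2(-4, -10) = -4

Second demand — change propagation:
  node6: re-runs because input7 6->-8; new result -12.
  node7: re-runs because input7 6->-8; new result -8.
  node8: re-runs because node6 2->-12; node7 -2->-8; new result -12.
  node10: re-runs because node7 -2->-8; node8 -2->-12; new result -12.
  node11: re-runs because node8 -2->-12; new result -60.
  node13: re-runs because node10 -2->-12; node11 -10->-60; new result -60.
  node14: re-runs because node13 -10->-60; new result -4 (unchanged).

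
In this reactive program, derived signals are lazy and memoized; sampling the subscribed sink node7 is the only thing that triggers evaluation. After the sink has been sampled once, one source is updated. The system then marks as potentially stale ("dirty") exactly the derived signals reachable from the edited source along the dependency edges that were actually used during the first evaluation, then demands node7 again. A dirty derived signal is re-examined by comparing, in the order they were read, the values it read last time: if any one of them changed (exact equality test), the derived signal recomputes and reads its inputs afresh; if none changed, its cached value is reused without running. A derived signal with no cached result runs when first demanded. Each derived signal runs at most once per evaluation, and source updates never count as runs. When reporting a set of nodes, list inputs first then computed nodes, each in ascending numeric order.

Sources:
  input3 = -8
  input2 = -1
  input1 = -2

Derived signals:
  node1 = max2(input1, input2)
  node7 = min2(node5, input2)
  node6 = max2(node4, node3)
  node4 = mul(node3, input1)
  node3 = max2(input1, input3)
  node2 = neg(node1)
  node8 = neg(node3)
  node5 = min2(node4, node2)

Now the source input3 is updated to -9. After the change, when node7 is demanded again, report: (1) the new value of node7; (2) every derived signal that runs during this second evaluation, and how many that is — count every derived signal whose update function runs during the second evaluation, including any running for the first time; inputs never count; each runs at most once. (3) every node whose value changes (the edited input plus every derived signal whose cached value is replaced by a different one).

First demand of the output computes:
  node1 = max2(-2, -1) = -1
  node2 = neg(-1) = 1
  node3 = max2(-2, -8) = -2
  node4 = mul(-2, -2) = 4
  node5 = min2(4, 1) = 1
  node7 = min2(1, -1) = -1

After the edit, cleaning proceeds:
  node3: a read changed (input3 -8->-9) — executes, giving -2 — identical to its old value.
  node4: dirty, but its reads are unchanged (node3 unchanged, input1 unchanged); cached 4 stands.
  node5: dirty, but its reads are unchanged (node4 unchanged, node2 unchanged); cached 1 stands.
  node7: dirty, but its reads are unchanged (node5 unchanged, input2 unchanged); cached -1 stands.

Note the absorption at node3: it re-runs yet its value is the same, leaving the output's value untouched.

Demanding node7 again yields -1.
1 derived signals run: node3.
The nodes whose values change: input3.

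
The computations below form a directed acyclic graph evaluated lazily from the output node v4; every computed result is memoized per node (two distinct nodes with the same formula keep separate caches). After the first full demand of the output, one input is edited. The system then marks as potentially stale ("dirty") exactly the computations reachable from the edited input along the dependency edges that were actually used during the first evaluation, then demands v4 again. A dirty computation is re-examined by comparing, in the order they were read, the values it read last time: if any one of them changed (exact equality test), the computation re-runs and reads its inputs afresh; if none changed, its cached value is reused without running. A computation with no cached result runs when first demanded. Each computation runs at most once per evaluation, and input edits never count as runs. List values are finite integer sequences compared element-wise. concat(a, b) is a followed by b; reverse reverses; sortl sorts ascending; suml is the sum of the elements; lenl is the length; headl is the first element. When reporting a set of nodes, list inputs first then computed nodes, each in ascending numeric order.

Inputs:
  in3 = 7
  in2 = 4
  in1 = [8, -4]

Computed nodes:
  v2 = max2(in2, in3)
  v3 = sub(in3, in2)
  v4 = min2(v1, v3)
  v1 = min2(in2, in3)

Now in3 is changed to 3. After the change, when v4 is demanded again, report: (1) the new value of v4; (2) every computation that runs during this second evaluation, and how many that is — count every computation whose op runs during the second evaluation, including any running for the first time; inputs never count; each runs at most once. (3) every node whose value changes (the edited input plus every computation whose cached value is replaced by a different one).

Demanding v4 again yields -1.
3 computations run: v1, v3, v4.
The nodes whose values change: in3, v1, v3, v4.

First demand of the output computes:
  v1 = min2(4, 7) = 4
  v3 = sub(7, 4) = 3
  v4 = min2(4, 3) = 3

After the edit, cleaning proceeds:
  v1: a read changed (in3 7->3) — executes, giving 3.
  v3: a read changed (in3 7->3) — executes, giving -1.
  v4: a read changed (v1 4->3; v3 3->-1) — executes, giving -1.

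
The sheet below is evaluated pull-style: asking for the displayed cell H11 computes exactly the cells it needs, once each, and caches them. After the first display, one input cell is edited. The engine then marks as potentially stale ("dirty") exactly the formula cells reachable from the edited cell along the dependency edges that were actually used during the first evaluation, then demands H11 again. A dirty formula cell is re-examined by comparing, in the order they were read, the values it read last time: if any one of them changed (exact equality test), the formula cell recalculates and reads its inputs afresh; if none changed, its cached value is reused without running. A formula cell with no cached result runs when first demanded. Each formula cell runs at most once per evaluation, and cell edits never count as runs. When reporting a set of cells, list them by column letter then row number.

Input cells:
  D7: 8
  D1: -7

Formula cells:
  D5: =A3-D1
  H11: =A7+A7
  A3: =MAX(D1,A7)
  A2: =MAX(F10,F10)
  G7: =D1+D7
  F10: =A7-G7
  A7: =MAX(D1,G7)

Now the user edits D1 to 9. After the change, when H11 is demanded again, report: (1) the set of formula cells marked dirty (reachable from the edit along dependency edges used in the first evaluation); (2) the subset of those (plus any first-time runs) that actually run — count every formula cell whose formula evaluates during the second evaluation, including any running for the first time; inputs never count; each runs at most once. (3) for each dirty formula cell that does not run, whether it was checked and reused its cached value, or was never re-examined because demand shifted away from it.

The edit dirties: A7, G7, H11.
3 formula cells run: A7, G7, H11.
No dirty formula cell escaped a run.

First demand of the output computes:
  G7 = -7 + 8 = 1
  A7 = MAX(-7, 1) = 1
  H11 = 1 + 1 = 2

After the edit, cleaning proceeds:
  G7: a read changed (D1 -7->9) — executes, giving 17.
  A7: a read changed (D1 -7->9; G7 1->17) — executes, giving 17.
  H11: a read changed (A7 1->17; A7 1->17) — executes, giving 34.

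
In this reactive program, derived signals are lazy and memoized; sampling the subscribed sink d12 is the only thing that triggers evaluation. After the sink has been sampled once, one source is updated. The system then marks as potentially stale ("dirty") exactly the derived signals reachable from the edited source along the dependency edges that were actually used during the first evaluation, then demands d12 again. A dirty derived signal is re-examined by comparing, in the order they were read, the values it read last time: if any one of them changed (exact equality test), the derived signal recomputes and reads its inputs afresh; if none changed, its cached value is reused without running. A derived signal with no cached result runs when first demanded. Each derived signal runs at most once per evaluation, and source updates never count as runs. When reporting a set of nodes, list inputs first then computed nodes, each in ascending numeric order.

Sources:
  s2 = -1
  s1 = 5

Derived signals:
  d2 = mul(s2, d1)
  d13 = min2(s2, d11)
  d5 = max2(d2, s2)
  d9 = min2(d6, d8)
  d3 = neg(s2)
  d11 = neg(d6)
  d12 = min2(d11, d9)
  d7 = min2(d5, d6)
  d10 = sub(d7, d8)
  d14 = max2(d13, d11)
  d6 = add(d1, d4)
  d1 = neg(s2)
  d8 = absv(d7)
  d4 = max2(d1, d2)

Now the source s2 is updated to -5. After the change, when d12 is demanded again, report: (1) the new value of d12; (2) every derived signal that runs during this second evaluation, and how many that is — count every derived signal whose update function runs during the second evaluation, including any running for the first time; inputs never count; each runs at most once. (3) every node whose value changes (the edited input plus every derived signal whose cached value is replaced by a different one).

First demand of the output computes:
  d1 = neg(-1) = 1
  d2 = mul(-1, 1) = -1
  d4 = max2(1, -1) = 1
  d5 = max2(-1, -1) = -1
  d6 = add(1, 1) = 2
  d7 = min2(-1, 2) = -1
  d8 = absv(-1) = 1
  d9 = min2(2, 1) = 1
  d11 = neg(2) = -2
  d12 = min2(-2, 1) = -2

After the edit, cleaning proceeds:
  d1: a read changed (s2 -1->-5) — executes, giving 5.
  d2: a read changed (s2 -1->-5; d1 1->5) — executes, giving -25.
  d4: a read changed (d1 1->5; d2 -1->-25) — executes, giving 5.
  d5: a read changed (d2 -1->-25; s2 -1->-5) — executes, giving -5.
  d6: a read changed (d1 1->5; d4 1->5) — executes, giving 10.
  d7: a read changed (d5 -1->-5; d6 2->10) — executes, giving -5.
  d8: a read changed (d7 -1->-5) — executes, giving 5.
  d9: a read changed (d6 2->10; d8 1->5) — executes, giving 5.
  d11: a read changed (d6 2->10) — executes, giving -10.
  d12: a read changed (d11 -2->-10; d9 1->5) — executes, giving -10.

Demanding d12 again yields -10.
10 derived signals run: d1, d2, d4, d5, d6, d7, d8, d9, d11, d12.
The nodes whose values change: s2, d1, d2, d4, d5, d6, d7, d8, d9, d11, d12.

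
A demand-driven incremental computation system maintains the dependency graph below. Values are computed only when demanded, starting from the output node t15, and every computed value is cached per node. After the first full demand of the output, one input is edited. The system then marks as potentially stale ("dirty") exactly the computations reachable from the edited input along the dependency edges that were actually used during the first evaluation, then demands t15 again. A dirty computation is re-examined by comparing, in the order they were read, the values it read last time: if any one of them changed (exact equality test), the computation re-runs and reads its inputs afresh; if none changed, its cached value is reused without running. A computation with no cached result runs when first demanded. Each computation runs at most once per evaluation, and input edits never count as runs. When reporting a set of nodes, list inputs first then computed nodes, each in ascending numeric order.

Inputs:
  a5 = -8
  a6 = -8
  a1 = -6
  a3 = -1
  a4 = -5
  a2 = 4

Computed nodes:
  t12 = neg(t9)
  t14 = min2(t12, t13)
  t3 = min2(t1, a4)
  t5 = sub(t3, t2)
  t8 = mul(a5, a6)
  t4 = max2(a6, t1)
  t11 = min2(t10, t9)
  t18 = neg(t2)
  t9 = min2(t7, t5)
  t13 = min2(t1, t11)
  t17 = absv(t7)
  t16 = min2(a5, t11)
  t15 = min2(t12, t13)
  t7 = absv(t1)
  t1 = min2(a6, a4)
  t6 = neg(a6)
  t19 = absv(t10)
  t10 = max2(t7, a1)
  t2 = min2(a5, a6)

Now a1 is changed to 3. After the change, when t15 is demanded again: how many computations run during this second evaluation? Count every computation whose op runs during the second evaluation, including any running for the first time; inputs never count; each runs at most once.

Computations that run: t10 — 1 in total.
Key observation: the change is absorbed at t10 — it re-runs but produces the same value, and the output's value is unchanged.

First evaluation (everything demanded from the output):
  t1 = min2(-8, -5) = -8
  t2 = min2(-8, -8) = -8
  t3 = min2(-8, -5) = -8
  t5 = sub(-8, -8) = 0
  t7 = absv(-8) = 8
  t9 = min2(8, 0) = 0
  t10 = max2(8, -6) = 8
  t11 = min2(8, 0) = 0
  t12 = neg(0) = 0
  t13 = min2(-8, 0) = -8
  t15 = min2(0, -8) = -8

Propagation after the edit:
  t10: runs — a1 -6->3; result 8 (same value as before).
  t11: checked — values it read are unchanged (t10 unchanged, t9 unchanged); reused cached 0 without running.
  t13: checked — values it read are unchanged (t1 unchanged, t11 unchanged); reused cached -8 without running.
  t15: checked — values it read are unchanged (t12 unchanged, t13 unchanged); reused cached -8 without running.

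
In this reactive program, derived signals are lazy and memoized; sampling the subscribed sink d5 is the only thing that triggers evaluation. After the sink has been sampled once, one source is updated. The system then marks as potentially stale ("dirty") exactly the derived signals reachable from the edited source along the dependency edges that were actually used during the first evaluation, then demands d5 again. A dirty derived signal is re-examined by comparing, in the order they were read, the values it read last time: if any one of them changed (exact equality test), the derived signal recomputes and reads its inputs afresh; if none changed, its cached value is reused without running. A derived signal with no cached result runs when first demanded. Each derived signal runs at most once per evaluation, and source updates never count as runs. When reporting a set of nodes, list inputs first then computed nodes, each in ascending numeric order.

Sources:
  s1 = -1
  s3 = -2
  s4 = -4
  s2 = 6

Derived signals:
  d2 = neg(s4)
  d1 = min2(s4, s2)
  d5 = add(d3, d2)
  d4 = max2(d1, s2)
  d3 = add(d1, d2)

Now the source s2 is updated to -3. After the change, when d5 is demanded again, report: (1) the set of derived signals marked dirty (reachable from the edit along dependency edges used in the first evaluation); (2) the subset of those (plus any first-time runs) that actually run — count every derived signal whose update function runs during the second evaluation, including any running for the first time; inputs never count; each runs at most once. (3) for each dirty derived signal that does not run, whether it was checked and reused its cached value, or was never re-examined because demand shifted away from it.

The edit dirties: d1, d3, d5.
1 derived signals run: d1.
Cache hits after checking: d3, d5.
Note the absorption at d1: it re-runs yet its value is the same, leaving the output's value untouched.

First demand of the output computes:
  d1 = min2(-4, 6) = -4
  d2 = neg(-4) = 4
  d3 = add(-4, 4) = 0
  d5 = add(0, 4) = 4

After the edit, cleaning proceeds:
  d1: a read changed (s2 6->-3) — executes, giving -4 — identical to its old value.
  d3: dirty, but its reads are unchanged (d1 unchanged, d2 unchanged); cached 0 stands.
  d5: dirty, but its reads are unchanged (d3 unchanged, d2 unchanged); cached 4 stands.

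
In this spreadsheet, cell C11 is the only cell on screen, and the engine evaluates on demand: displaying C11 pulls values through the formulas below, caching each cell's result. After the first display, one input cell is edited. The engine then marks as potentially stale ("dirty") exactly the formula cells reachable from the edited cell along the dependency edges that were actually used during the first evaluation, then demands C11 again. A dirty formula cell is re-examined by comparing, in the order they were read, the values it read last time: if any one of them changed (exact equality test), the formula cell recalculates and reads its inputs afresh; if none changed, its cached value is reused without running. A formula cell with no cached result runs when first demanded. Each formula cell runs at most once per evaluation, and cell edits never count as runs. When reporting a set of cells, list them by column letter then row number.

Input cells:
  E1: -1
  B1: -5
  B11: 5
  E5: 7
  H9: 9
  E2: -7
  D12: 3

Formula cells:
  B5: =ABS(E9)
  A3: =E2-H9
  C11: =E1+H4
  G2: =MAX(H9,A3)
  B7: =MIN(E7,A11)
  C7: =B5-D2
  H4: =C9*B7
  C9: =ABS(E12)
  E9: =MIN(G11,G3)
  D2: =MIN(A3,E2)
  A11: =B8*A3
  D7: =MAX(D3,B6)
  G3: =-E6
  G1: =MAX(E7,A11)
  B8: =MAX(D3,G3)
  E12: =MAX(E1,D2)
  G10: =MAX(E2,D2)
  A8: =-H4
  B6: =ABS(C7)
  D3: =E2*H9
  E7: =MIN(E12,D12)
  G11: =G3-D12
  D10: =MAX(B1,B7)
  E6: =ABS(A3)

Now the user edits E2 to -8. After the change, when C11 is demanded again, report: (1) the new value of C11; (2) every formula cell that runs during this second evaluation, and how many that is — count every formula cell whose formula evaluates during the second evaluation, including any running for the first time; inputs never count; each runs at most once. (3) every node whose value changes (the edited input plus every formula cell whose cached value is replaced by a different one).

Initial pass — values computed on the first demand:
  A3 = -7 - 9 = -16
  D2 = MIN(-16, -7) = -16
  D3 = -7 * 9 = -63
  E6 = ABS(-16) = 16
  E12 = MAX(-1, -16) = -1
  C9 = ABS(-1) = 1
  E7 = MIN(-1, 3) = -1
  G3 = -(16) = -16
  B8 = MAX(-63, -16) = -16
  A11 = -16 * -16 = 256
  B7 = MIN(-1, 256) = -1
  H4 = 1 * -1 = -1
  C11 = -1 + -1 = -2

Second demand — change propagation:
  A3: re-runs because E2 -7->-8; new result -17.
  D2: re-runs because A3 -16->-17; E2 -7->-8; new result -17.
  D3: re-runs because E2 -7->-8; new result -72.
  E6: re-runs because A3 -16->-17; new result 17.
  E12: re-runs because D2 -16->-17; new result -1 (unchanged).
  C9: re-examined; everything it read last time is the same (E12 unchanged) — cache 1 kept, no run.
  E7: re-examined; everything it read last time is the same (E12 unchanged, D12 unchanged) — cache -1 kept, no run.
  G3: re-runs because E6 16->17; new result -17.
  B8: re-runs because D3 -63->-72; G3 -16->-17; new result -17.
  A11: re-runs because B8 -16->-17; A3 -16->-17; new result 289.
  B7: re-runs because A11 256->289; new result -1 (unchanged).
  H4: re-examined; everything it read last time is the same (C9 unchanged, B7 unchanged) — cache -1 kept, no run.
  C11: re-examined; everything it read last time is the same (E1 unchanged, H4 unchanged) — cache -2 kept, no run.

The important point: at E7 every value read last time is unchanged, so the dirty flag clears without a run.

C11 now evaluates to -2.
Run set: A3, A11, B7, B8, D2, D3, E6, E12, G3 (9 run).
Changed values: A3, A11, B8, D2, D3, E2, E6, G3.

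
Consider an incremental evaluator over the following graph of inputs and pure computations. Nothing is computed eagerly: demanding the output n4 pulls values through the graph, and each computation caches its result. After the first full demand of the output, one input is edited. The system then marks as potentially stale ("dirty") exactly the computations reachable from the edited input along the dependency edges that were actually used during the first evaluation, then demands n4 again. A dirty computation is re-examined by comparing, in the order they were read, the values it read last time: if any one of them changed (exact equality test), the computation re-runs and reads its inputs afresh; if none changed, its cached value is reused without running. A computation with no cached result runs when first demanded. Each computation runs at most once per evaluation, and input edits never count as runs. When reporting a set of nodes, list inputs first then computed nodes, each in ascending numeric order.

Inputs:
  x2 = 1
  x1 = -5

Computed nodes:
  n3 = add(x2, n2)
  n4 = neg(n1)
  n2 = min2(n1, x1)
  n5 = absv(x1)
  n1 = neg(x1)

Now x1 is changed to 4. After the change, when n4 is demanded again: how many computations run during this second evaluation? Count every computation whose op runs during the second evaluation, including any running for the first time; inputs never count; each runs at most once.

Initial pass — values computed on the first demand:
  n1 = neg(-5) = 5
  n4 = neg(5) = -5

Second demand — change propagation:
  n1: re-runs because x1 -5->4; new result -4.
  n4: re-runs because n1 5->-4; new result 4.

Run set: n1, n4 (2 run).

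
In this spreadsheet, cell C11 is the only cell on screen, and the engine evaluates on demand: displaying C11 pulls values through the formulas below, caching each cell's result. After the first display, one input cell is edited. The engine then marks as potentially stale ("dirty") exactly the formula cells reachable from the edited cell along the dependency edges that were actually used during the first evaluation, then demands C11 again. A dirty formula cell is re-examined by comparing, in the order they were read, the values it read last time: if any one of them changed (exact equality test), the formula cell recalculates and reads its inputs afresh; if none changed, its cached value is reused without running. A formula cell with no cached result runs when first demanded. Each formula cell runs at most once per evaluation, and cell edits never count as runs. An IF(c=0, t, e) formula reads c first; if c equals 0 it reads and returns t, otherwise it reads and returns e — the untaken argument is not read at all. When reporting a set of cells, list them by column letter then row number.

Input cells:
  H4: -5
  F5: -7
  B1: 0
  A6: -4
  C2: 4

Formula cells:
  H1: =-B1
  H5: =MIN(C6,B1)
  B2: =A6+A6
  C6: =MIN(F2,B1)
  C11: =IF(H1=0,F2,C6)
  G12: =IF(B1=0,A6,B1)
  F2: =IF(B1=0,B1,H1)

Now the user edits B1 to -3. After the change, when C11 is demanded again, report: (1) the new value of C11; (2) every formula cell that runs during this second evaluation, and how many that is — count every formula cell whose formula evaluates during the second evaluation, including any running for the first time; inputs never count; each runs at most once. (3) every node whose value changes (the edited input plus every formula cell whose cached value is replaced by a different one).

C11 now evaluates to -3.
Run set: C6, C11, F2, H1 (4 run).
Changed values: B1, C11, F2, H1.
The important point: the flipped condition pulls in fresh nodes; C6 runs for the first time.

Initial pass — values computed on the first demand:
  H1 = -(0) = 0
  F2 = IF(B1=0: B1=0 -> then branch B1) = 0
  C11 = IF(H1=0: H1=0 -> then branch F2) = 0

Second demand — change propagation:
  H1: re-runs because B1 0->-3; new result 3.
  F2: re-runs because B1 0->-3; B1 0->-3; new result 3.
  C6: newly demanded (no cache) — executes and yields -3.
  C11: re-runs because H1 0->3; F2 0->3; new result -3.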